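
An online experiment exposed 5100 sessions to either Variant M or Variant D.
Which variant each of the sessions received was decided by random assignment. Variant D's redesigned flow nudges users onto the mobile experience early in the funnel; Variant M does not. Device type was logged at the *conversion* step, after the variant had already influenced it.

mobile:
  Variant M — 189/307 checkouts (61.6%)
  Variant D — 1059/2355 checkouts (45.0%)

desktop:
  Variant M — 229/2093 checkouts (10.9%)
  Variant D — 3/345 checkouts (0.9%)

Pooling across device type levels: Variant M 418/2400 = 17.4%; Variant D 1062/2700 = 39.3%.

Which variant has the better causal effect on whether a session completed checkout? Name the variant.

Device type is recorded after the variant and is itself shifted by it — it sits on the causal path from variant to outcome. Conditioning on a mediator would strip out part of the effect we want; the pooled comparison gives the total causal effect.
Pooled: Variant M 17.4% vs Variant D 39.3%; Variant D is higher overall.

Variant D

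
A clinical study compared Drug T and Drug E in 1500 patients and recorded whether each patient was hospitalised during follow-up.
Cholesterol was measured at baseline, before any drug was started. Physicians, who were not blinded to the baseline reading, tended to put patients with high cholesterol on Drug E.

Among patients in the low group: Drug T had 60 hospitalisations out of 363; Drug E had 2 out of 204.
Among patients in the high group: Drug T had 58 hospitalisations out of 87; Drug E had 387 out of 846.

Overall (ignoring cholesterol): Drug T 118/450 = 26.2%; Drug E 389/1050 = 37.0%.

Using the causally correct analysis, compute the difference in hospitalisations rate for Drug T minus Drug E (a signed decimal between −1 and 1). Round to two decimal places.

Nothing the drug does changes cholesterol; the imbalance is an allocation artefact. With cholesterol also predicting the outcome, the pooled figure is confounded, and the within-stratum comparison is the causal one.
Adjusting over the population distribution of cholesterol: 0.378·(0.165−0.010) + 0.622·(0.667−0.457) = +0.189.

+0.19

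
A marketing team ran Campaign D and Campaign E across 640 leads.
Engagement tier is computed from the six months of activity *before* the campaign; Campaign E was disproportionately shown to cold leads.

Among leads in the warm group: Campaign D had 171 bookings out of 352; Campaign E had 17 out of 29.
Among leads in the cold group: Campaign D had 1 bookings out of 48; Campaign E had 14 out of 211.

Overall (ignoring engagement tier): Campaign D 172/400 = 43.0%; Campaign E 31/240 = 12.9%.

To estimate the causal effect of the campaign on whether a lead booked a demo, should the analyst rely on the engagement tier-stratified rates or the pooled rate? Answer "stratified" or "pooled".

Engagement tier is set before the campaign has any effect — it is not caused by the campaign — and it independently drives the outcome. That makes it a confounder, so the causal comparison is within engagement tier levels.
Within each level — warm: 48.6% vs 58.6%; cold: 2.1% vs 6.6% — Campaign E is higher every time.

stratified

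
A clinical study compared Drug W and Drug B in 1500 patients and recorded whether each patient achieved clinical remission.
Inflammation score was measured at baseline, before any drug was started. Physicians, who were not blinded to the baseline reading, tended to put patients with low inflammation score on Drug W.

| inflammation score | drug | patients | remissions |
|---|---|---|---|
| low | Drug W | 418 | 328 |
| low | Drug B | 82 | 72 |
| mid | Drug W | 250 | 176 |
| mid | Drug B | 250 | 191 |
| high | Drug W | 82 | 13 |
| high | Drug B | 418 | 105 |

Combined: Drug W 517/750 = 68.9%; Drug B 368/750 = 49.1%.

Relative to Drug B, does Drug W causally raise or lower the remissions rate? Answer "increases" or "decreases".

Drug B is higher inside every inflammation score stratum but Drug W is higher in aggregate. Whether to stratify depends on how inflammation score relates to the drug.
Inflammation score differs across drugs for reasons unrelated to any effect of the drug itself, and it separately predicts the outcome — a classic confounder. We must compare within inflammation score levels.
Within each level — low: 78.5% vs 87.8%; mid: 70.4% vs 76.4%; high: 15.9% vs 25.1% — Drug B is higher every time.

decreases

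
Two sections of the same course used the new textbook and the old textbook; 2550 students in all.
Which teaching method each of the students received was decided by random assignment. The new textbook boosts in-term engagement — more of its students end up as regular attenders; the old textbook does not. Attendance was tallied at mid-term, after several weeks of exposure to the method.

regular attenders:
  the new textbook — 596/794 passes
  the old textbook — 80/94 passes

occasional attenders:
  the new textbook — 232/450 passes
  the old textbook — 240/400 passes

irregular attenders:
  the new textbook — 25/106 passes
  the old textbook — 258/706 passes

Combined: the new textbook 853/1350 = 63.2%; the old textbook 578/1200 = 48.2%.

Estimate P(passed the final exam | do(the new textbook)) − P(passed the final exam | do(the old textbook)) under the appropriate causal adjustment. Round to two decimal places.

The mid-term attendance-specific comparison favours the old textbook throughout, but the pooled figures favour the new textbook. The question is whether to condition on mid-term attendance.
The distribution of mid-term attendance is itself part of what the teaching method does — it is an intermediate outcome. Holding it fixed would remove that part of the effect; the total effect is the pooled difference.
The causal difference is the pooled difference: 0.632 − 0.482 = +0.150.

+0.15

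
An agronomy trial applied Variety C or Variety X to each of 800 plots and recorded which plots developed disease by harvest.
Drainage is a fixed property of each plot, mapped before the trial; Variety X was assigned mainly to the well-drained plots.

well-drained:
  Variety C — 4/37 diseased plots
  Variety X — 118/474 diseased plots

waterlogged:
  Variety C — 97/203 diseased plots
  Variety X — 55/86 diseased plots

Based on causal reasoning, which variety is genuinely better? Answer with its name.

Here field drainage is a common cause — it drives both which variety a case falls under and the outcome. The crude comparison mixes populations; the stratum-specific rates are the causally relevant ones.
Within each level — well-drained: 10.8% vs 24.9%; waterlogged: 47.8% vs 64.0% — Variety C is lower every time.

Variety C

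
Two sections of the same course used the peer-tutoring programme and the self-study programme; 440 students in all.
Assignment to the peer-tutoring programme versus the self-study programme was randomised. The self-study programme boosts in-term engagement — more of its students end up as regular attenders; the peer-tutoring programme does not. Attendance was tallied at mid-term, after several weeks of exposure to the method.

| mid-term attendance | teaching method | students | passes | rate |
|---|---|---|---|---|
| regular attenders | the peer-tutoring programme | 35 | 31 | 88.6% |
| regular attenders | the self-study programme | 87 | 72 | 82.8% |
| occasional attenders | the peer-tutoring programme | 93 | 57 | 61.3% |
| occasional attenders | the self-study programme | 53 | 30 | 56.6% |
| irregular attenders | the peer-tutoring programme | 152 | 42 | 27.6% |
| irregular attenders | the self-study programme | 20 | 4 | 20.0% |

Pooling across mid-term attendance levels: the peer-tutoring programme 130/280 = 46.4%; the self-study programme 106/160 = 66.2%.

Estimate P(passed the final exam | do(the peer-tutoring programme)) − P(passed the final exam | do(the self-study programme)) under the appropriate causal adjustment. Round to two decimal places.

-0.20

Mid-term attendance is downstream of the teaching method. One should not condition on a consequence of treatment, so the overall rates are the right comparison.
The causal difference is the pooled difference: 0.464 − 0.662 = -0.198.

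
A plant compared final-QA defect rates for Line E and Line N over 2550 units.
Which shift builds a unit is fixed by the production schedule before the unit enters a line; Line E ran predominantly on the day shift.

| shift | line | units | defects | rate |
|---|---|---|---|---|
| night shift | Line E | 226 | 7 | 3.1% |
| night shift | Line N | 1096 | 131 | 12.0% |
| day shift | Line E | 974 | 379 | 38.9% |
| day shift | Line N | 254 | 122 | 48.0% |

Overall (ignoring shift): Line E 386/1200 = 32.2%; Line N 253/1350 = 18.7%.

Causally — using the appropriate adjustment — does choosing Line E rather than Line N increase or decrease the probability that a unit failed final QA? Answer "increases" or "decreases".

decreases

Line E is lower inside every shift stratum but Line N is lower in aggregate. Whether to stratify depends on how shift relates to the line.
Here shift is a common cause — it drives both which line a case falls under and the outcome. The crude comparison mixes populations; the stratum-specific rates are the causally relevant ones.
Within each level — night shift: 3.1% vs 12.0%; day shift: 38.9% vs 48.0% — Line E is lower every time.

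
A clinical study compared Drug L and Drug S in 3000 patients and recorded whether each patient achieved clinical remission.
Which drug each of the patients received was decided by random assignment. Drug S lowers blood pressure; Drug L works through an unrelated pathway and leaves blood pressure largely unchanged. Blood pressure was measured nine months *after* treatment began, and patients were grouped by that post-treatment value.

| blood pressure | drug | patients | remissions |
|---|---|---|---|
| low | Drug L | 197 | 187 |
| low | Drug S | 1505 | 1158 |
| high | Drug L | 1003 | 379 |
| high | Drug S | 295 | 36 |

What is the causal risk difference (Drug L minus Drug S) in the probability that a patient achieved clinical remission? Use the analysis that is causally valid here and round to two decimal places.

-0.19

Within every blood pressure level Drug L has the higher rate, yet pooled Drug S does — Simpson's reversal.
Because the drug influences blood pressure, blood pressure is a post-treatment mediator, not a confounder. Stratifying on it would bias the estimate; the causal effect is the crude pooled difference.
The causal difference is the pooled difference: 0.472 − 0.663 = -0.192.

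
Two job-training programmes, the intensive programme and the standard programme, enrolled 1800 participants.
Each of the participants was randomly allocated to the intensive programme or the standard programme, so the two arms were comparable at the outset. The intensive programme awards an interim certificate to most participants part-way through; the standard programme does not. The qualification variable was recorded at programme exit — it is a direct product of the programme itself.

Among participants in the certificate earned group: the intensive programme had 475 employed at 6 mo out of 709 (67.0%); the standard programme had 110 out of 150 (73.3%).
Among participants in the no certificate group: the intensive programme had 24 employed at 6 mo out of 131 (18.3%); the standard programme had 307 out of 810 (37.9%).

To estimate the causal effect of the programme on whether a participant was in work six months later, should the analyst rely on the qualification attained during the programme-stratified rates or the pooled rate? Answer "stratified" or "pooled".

The qualification attained during the programme-specific comparison favours the standard programme throughout, but the pooled figures favour the intensive programme. The question is whether to condition on qualification attained during the programme.
Qualification attained during the programme is recorded after the programme and is itself shifted by it — it sits on the causal path from programme to outcome. Conditioning on a mediator would strip out part of the effect we want; the pooled comparison gives the total causal effect.
Pooled: the intensive programme 59.4% vs the standard programme 43.4%; the intensive programme is higher overall.

pooled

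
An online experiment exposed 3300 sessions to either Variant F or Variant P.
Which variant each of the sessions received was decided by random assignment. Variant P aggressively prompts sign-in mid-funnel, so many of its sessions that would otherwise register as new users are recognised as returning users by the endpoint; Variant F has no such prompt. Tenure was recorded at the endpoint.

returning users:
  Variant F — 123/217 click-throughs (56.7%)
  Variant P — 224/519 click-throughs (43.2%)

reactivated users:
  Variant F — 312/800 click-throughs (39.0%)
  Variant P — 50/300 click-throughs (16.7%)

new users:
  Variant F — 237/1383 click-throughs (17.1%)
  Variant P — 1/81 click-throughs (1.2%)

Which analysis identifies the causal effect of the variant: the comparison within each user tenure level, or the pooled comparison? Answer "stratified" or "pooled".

pooled

Variant F is higher inside every user tenure stratum but Variant P is higher in aggregate. Whether to stratify depends on how user tenure relates to the variant.
The distribution of user tenure is itself part of what the variant does — it is an intermediate outcome. Holding it fixed would remove that part of the effect; the total effect is the pooled difference.
Pooled: Variant F 28.0% vs Variant P 30.6%; Variant P is higher overall.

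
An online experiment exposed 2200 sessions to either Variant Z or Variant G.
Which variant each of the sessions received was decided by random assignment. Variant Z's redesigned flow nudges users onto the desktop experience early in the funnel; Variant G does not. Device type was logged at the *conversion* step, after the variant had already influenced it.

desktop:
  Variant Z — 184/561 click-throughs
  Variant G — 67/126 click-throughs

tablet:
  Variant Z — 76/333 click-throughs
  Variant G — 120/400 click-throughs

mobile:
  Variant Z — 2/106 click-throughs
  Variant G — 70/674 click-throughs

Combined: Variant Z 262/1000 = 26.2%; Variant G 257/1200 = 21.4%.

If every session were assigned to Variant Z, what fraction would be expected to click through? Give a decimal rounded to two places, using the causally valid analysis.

0.26

The stratified and pooled comparisons disagree (Variant G wins within each device type; Variant Z wins overall), so the answer turns on the causal role of device type.
Device type lies on the pathway variant → device type → outcome, so adjusting for it blocks the indirect effect. For the total causal effect of variant, use the unadjusted pooled rates.
So P(outcome | do(Variant Z)) is just the pooled rate for Variant Z: 262/1000 = 0.262.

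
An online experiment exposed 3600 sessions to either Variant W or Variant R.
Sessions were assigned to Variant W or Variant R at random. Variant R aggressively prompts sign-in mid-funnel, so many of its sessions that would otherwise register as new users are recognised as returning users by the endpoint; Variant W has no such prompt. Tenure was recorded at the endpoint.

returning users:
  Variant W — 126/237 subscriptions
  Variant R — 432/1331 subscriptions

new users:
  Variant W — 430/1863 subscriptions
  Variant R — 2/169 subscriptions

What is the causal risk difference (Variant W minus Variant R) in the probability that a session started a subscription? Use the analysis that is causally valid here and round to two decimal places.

Within every user tenure level Variant W has the higher rate, yet pooled Variant R does — Simpson's reversal.
User tenure here is a post-treatment variable shaped by the variant; conditioning on it would introduce bias rather than remove it. The overall comparison is the causal one.
The causal difference is the pooled difference: 0.265 − 0.289 = -0.025.

-0.02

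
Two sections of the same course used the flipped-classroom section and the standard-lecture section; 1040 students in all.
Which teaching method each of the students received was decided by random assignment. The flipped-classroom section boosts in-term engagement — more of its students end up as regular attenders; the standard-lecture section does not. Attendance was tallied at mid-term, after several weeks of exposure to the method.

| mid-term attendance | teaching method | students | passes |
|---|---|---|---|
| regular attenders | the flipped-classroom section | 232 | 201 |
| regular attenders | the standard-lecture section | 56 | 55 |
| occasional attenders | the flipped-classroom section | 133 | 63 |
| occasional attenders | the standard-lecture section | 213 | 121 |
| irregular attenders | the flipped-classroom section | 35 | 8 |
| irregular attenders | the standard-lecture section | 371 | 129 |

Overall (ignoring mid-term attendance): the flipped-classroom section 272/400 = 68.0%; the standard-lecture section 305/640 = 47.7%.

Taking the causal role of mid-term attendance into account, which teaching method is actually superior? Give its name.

the flipped-classroom section

The mid-term attendance-specific comparison favours the standard-lecture section throughout, but the pooled figures favour the flipped-classroom section. The question is whether to condition on mid-term attendance.
Mid-term attendance is recorded after the teaching method and is itself shifted by it — it sits on the causal path from teaching method to outcome. Conditioning on a mediator would strip out part of the effect we want; the pooled comparison gives the total causal effect.
Pooled: the flipped-classroom section 68.0% vs the standard-lecture section 47.7%; the flipped-classroom section is higher overall.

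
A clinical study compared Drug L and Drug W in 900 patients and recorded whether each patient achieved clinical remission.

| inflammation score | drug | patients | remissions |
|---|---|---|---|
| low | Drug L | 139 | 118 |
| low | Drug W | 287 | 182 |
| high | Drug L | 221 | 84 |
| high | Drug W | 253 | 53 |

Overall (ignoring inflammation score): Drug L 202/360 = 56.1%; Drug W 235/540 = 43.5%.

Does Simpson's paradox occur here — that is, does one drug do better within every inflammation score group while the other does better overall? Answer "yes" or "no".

no

Within each inflammation score level (low 84.9% vs 63.4%; high 38.0% vs 20.9%), Drug L has the higher rate every time. Pooled: 56.1% vs 43.5% — Drug L has the higher rate overall. They agree.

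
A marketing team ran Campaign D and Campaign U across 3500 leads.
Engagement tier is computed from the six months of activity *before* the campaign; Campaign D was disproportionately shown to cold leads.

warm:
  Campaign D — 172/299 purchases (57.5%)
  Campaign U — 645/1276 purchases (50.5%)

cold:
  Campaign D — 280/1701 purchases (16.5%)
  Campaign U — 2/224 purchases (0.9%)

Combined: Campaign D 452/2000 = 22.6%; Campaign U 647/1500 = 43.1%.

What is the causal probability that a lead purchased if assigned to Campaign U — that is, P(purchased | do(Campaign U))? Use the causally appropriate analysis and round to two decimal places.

Engagement tier satisfies the back-door criterion: it is not a descendant of the campaign, and it blocks the spurious path from campaign to outcome. Adjusting for it (i.e., using the within-engagement tier rates) gives the causal effect.
Standardising Campaign U to the population engagement tier mix: 0.450·645/1276 + 0.550·2/224 = 0.232.

0.23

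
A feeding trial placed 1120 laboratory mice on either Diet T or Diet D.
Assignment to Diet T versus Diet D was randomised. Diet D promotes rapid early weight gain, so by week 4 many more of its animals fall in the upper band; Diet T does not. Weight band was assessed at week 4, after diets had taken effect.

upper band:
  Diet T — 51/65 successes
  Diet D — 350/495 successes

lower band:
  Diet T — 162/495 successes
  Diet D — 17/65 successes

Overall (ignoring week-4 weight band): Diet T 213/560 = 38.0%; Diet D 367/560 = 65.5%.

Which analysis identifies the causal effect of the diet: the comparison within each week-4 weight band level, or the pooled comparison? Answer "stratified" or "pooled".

The stratified and pooled comparisons disagree (Diet T wins within each week-4 weight band; Diet D wins overall), so the answer turns on the causal role of week-4 weight band.
Week-4 weight band here is a post-treatment variable shaped by the diet; conditioning on it would introduce bias rather than remove it. The overall comparison is the causal one.
Pooled: Diet T 38.0% vs Diet D 65.5%; Diet D is higher overall.

pooled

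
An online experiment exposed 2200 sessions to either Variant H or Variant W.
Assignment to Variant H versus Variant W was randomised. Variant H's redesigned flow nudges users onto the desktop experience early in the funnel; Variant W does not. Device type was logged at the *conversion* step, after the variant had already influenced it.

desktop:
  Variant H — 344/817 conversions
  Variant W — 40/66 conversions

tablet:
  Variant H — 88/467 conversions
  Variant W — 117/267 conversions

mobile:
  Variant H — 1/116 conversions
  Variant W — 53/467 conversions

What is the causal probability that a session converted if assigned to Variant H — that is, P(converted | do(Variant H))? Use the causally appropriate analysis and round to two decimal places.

Device type lies on the pathway variant → device type → outcome, so adjusting for it blocks the indirect effect. For the total causal effect of variant, use the unadjusted pooled rates.
So P(outcome | do(Variant H)) is just the pooled rate for Variant H: 433/1400 = 0.309.

0.31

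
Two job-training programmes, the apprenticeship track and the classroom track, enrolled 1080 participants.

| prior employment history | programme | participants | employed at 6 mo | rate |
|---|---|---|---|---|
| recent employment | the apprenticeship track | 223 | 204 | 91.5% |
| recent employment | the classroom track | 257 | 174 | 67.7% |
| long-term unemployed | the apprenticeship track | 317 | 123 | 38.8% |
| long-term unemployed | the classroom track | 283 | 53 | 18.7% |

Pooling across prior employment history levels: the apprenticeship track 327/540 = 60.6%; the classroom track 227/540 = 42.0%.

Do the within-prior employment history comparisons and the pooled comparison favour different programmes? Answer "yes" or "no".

no

Within each prior employment history level (recent employment 91.5% vs 67.7%; long-term unemployed 38.8% vs 18.7%), the apprenticeship track has the higher rate every time. Pooled: 60.6% vs 42.0% — the apprenticeship track has the higher rate overall. They agree.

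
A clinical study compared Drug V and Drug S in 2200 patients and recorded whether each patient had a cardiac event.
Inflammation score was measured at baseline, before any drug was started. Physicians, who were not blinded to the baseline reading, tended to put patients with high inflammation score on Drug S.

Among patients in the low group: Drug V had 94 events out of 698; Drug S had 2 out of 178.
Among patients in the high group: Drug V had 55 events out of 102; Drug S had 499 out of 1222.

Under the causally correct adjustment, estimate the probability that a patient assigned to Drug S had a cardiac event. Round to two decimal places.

0.25

Here inflammation score is a common cause — it drives both which drug a case falls under and the outcome. The crude comparison mixes populations; the stratum-specific rates are the causally relevant ones.
Standardising Drug S to the population inflammation score mix: 0.398·2/178 + 0.602·499/1222 = 0.250.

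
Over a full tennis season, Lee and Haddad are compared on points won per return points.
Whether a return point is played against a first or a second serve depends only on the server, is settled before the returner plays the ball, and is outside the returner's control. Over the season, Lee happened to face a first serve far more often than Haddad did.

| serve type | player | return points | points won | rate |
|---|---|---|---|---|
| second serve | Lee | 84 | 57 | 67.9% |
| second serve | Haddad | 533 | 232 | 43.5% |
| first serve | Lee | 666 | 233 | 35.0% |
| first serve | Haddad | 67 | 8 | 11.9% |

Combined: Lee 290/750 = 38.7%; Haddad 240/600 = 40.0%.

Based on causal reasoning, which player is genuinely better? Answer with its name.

The stratified and pooled comparisons disagree (Lee wins within each serve type; Haddad wins overall), so the answer turns on the causal role of serve type.
Serve type differs across players for reasons unrelated to any effect of the player itself, and it separately predicts the outcome — a classic confounder. We must compare within serve type levels.
Within each level — second serve: 67.9% vs 43.5%; first serve: 35.0% vs 11.9% — Lee is higher every time.

Lee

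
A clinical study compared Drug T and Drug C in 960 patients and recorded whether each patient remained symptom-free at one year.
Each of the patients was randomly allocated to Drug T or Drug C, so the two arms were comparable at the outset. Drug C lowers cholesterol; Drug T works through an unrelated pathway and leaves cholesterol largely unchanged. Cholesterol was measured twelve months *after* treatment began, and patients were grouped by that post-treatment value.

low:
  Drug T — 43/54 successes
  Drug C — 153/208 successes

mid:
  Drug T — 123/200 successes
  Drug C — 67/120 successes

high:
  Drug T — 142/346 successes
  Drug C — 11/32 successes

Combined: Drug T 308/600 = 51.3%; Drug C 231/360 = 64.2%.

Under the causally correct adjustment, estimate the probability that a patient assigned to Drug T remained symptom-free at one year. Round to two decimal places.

The distribution of cholesterol is itself part of what the drug does — it is an intermediate outcome. Holding it fixed would remove that part of the effect; the total effect is the pooled difference.
So P(outcome | do(Drug T)) is just the pooled rate for Drug T: 308/600 = 0.513.

0.51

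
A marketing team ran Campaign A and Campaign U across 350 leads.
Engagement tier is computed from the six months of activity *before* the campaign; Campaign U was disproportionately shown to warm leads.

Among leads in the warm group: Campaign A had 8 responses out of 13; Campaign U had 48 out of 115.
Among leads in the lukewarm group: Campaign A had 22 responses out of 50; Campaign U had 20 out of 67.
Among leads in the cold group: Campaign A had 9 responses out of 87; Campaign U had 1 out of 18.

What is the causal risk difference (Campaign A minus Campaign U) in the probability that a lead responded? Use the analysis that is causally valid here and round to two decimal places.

Nothing the campaign does changes engagement tier; the imbalance is an allocation artefact. With engagement tier also predicting the outcome, the pooled figure is confounded, and the within-stratum comparison is the causal one.
Adjusting over the population distribution of engagement tier: 0.366·(0.615−0.417) + 0.334·(0.440−0.299) + 0.300·(0.103−0.056) = +0.134.

+0.13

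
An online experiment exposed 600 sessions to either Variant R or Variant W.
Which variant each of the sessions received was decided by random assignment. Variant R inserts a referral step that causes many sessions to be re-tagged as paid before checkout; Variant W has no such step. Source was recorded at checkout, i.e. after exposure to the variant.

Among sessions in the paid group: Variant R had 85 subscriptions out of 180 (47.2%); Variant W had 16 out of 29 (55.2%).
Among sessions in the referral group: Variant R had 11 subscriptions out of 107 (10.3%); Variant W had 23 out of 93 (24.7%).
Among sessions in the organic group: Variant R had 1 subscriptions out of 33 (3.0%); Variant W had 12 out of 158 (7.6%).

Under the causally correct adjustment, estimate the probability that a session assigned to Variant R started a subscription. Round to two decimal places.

Variant W is higher inside every traffic source stratum but Variant R is higher in aggregate. Whether to stratify depends on how traffic source relates to the variant.
Traffic source is downstream of the variant. One should not condition on a consequence of treatment, so the overall rates are the right comparison.
So P(outcome | do(Variant R)) is just the pooled rate for Variant R: 97/320 = 0.303.

0.30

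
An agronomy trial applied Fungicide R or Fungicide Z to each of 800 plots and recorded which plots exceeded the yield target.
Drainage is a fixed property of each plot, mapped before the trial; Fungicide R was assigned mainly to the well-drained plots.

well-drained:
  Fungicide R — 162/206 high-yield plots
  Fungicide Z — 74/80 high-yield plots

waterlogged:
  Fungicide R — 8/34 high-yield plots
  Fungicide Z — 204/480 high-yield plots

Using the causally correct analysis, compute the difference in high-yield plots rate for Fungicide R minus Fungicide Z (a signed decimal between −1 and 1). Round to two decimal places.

Field drainage differs across fungicides for reasons unrelated to any effect of the fungicide itself, and it separately predicts the outcome — a classic confounder. We must compare within field drainage levels.
Adjusting over the population distribution of field drainage: 0.357·(0.786−0.925) + 0.642·(0.235−0.425) = -0.171.

-0.17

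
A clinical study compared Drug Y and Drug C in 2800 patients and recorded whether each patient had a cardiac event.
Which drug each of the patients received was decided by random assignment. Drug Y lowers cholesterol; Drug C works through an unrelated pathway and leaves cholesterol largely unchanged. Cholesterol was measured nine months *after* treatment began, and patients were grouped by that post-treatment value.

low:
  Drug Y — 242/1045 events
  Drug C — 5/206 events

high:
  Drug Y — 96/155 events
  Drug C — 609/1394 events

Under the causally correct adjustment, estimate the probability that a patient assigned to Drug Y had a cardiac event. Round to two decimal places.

0.28

Because the drug influences cholesterol, cholesterol is a post-treatment mediator, not a confounder. Stratifying on it would bias the estimate; the causal effect is the crude pooled difference.
So P(outcome | do(Drug Y)) is just the pooled rate for Drug Y: 338/1200 = 0.282.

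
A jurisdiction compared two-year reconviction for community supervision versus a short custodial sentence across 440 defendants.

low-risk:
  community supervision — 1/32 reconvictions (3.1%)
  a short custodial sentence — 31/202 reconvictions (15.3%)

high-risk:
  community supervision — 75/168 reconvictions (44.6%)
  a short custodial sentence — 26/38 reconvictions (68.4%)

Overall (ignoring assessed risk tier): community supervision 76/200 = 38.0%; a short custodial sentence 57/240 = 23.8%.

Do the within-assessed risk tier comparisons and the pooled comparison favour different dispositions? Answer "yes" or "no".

yes

Within each assessed risk tier level (low-risk 3.1% vs 15.3%; high-risk 44.6% vs 68.4%), community supervision has the lower rate every time. Pooled: 38.0% vs 23.8% — a short custodial sentence has the lower rate overall. The two comparisons disagree.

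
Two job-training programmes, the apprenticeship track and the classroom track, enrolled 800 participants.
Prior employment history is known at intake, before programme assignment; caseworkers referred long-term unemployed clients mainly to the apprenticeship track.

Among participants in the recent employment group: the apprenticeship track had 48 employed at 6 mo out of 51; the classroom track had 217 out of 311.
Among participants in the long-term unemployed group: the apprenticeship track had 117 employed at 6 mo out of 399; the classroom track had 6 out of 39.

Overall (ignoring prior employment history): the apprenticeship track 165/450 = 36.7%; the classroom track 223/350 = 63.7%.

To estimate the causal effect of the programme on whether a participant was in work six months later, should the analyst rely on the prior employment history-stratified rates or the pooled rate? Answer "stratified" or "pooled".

Prior employment history satisfies the back-door criterion: it is not a descendant of the programme, and it blocks the spurious path from programme to outcome. Adjusting for it (i.e., using the within-prior employment history rates) gives the causal effect.
Within each level — recent employment: 94.1% vs 69.8%; long-term unemployed: 29.3% vs 15.4% — the apprenticeship track is higher every time.

stratified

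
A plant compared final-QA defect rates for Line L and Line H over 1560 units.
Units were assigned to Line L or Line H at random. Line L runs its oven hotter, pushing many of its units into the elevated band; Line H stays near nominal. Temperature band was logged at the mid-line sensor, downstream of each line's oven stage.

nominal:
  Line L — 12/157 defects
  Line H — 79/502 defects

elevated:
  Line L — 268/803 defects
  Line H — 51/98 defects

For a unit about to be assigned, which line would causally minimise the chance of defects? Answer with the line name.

Line H

Stratifying would compare lines among units the lines themselves sorted into in-process temperature band groups — a form of selection on an intermediate. The unconditioned pooled rates give the total causal effect.
Pooled: Line L 29.2% vs Line H 21.7%; Line H is lower overall.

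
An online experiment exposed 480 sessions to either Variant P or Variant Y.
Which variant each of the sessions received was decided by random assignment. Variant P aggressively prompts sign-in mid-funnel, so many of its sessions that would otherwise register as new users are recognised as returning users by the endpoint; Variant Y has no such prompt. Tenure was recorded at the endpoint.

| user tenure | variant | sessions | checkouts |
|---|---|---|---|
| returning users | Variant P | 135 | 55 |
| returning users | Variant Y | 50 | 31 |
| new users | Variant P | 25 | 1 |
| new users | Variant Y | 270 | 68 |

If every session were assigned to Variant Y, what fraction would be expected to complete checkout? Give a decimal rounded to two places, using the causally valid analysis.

The user tenure-specific comparison favours Variant Y throughout, but the pooled figures favour Variant P. The question is whether to condition on user tenure.
Stratifying would compare variants among sessions the variants themselves sorted into user tenure groups — a form of selection on an intermediate. The unconditioned pooled rates give the total causal effect.
So P(outcome | do(Variant Y)) is just the pooled rate for Variant Y: 99/320 = 0.309.

0.31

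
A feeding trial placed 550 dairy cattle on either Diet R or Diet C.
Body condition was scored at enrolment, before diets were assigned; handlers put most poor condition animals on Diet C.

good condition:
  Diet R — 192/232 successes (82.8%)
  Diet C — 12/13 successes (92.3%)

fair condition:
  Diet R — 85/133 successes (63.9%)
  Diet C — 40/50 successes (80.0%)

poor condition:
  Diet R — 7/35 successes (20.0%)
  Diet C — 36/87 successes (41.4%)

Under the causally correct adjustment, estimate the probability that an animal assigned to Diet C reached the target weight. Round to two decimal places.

Since starting body condition is a pre-existing factor (not a product of the diet) and it affects the outcome on its own, it is a confounder. The stratified rates, not the pooled rate, identify the causal effect.
Standardising Diet C to the population starting body condition mix: 0.445·12/13 + 0.333·40/50 + 0.222·36/87 = 0.769.

0.77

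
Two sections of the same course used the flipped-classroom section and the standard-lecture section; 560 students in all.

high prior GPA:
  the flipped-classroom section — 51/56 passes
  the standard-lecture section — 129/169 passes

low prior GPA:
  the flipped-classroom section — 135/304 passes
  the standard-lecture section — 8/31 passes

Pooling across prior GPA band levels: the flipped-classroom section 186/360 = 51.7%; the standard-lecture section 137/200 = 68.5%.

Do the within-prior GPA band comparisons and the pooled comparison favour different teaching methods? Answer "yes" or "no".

yes

Within each prior GPA band level (high prior GPA 91.1% vs 76.3%; low prior GPA 44.4% vs 25.8%), the flipped-classroom section has the higher rate every time. Pooled: 51.7% vs 68.5% — the standard-lecture section has the higher rate overall. The two comparisons disagree.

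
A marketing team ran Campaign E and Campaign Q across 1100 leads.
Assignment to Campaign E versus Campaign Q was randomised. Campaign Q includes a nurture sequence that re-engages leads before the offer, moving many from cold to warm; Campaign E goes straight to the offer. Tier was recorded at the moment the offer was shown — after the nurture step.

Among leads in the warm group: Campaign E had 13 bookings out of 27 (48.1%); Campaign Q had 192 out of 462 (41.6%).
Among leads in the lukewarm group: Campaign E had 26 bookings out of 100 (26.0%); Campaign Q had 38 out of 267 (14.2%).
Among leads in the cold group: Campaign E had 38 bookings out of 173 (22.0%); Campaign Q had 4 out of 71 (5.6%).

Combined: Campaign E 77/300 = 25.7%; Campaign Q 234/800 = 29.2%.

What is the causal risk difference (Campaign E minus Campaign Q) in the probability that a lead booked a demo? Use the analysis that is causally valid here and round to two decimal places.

The stratified and pooled comparisons disagree (Campaign E wins within each engagement tier; Campaign Q wins overall), so the answer turns on the causal role of engagement tier.
Engagement tier here is a post-treatment variable shaped by the campaign; conditioning on it would introduce bias rather than remove it. The overall comparison is the causal one.
The causal difference is the pooled difference: 0.257 − 0.292 = -0.036.

-0.04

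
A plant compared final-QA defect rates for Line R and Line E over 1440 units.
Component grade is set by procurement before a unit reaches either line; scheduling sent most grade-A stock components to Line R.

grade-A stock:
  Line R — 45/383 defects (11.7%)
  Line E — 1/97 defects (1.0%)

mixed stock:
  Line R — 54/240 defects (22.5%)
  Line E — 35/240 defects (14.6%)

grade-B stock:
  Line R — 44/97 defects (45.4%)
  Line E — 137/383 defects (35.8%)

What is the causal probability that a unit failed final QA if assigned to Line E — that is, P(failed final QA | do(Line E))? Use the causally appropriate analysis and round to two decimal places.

0.17

The imbalance in component grade arose from how units were allocated, not from anything the line did; and component grade independently affects the outcome. The pooled gap is confounded — condition on component grade.
Standardising Line E to the population component grade mix: 0.333·1/97 + 0.333·35/240 + 0.333·137/383 = 0.171.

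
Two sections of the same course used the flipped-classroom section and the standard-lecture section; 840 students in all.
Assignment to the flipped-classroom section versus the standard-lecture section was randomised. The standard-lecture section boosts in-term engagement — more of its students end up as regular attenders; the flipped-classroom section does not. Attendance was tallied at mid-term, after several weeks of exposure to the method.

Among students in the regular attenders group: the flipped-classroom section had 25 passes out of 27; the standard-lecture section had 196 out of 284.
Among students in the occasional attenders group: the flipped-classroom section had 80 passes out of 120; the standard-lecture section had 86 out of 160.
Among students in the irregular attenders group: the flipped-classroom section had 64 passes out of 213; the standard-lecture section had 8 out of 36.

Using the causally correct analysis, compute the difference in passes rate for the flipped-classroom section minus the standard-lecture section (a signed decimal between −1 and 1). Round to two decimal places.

-0.13

The stratified and pooled comparisons disagree (the flipped-classroom section wins within each mid-term attendance; the standard-lecture section wins overall), so the answer turns on the causal role of mid-term attendance.
Mid-term attendance here is a post-treatment variable shaped by the teaching method; conditioning on it would introduce bias rather than remove it. The overall comparison is the causal one.
The causal difference is the pooled difference: 0.469 − 0.604 = -0.135.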